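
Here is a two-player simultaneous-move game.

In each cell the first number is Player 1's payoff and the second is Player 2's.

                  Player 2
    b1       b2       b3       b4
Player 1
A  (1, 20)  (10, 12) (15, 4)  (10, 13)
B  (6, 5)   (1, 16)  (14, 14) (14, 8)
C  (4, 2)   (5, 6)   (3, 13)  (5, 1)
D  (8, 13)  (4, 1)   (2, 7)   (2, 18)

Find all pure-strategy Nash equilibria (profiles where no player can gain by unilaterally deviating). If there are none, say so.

No pure-strategy Nash equilibrium.

(A, b1): Player 1 can switch to B (1 → 6). Not NE.
(A, b2): Player 2 can switch to b1 (12 → 20). Not NE.
(A, b3): Player 2 can switch to b1 (4 → 20). Not NE.
(A, b4): Player 1 can switch to B (10 → 14). Not NE.
(B, b1): Player 1 can switch to D (6 → 8). Not NE.
(B, b2): Player 1 can switch to A (1 → 10). Not NE.
(The remaining 10 profiles each have a profitable deviation by the same check.)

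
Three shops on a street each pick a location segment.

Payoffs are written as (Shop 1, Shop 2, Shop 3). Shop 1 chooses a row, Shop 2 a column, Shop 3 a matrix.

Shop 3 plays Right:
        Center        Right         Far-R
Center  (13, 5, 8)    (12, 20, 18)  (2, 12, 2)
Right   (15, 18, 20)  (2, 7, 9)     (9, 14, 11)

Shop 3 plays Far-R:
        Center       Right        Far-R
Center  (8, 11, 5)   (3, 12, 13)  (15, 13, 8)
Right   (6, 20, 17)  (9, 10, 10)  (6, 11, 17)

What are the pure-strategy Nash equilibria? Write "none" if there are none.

(Center, Right, Right); (Center, Far-R, Far-R); (Right, Center, Right)

For each strategy profile, look for a profitable unilateral deviation.
(Center, Center, Right): Shop 1 can switch to Right (13 → 15). Not NE.
(Center, Center, Far-R): Shop 2 can switch to Right (11 → 12). Not NE.
(Center, Right, Right): Shop 1 gets 12, best alternative 2; Shop 2 gets 20, best alternative 12; Shop 3 gets 18, best alternative 13. No profitable deviation — NE.
(Center, Right, Far-R): Shop 1 can switch to Right (3 → 9). Not NE.
(Center, Far-R, Right): Shop 1 can switch to Right (2 → 9). Not NE.
(Center, Far-R, Far-R): Shop 1 gets 15, best alternative 6; Shop 2 gets 13, best alternative 12; Shop 3 gets 8, best alternative 2. No profitable deviation — NE.
(Right, Center, Right): Shop 1 gets 15, best alternative 13; Shop 2 gets 18, best alternative 14; Shop 3 gets 20, best alternative 17. No profitable deviation — NE.
(Right, Center, Far-R): Shop 1 can switch to Center (6 → 8). Not NE.
(Right, Right, Right): Shop 1 can switch to Center (2 → 12). Not NE.
(Right, Right, Far-R): Shop 2 can switch to Center (10 → 20). Not NE.
(Right, Far-R, Right): Shop 2 can switch to Center (14 → 18). Not NE.
(Right, Far-R, Far-R): Shop 1 can switch to Center (6 → 15). Not NE.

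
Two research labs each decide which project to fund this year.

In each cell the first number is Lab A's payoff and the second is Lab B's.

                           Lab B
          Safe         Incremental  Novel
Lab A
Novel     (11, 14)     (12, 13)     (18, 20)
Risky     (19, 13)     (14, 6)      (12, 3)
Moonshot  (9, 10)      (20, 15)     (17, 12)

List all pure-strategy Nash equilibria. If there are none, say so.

Lab A against Safe: payoffs 11, 19, 9 → best response Risky.
Lab A against Incremental: payoffs 12, 14, 20 → best response Moonshot.
Lab A against Novel: payoffs 18, 12, 17 → best response Novel.
Lab B against Novel: payoffs 14, 13, 20 → best response Novel.
Lab B against Risky: payoffs 13, 6, 3 → best response Safe.
Lab B against Moonshot: payoffs 10, 15, 12 → best response Incremental.
Mutual best responses: (Novel, Novel); (Risky, Safe); (Moonshot, Incremental).

(Novel, Novel), (Risky, Safe), (Moonshot, Incremental)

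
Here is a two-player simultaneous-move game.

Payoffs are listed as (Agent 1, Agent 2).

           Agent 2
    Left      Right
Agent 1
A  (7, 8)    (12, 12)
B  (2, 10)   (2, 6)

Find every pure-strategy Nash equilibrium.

The unique pure-strategy Nash equilibrium is (A, Right).

Agent 1 against Left: payoffs 7, 2 → best response A.
Agent 1 against Right: payoffs 12, 2 → best response A.
Agent 2 against A: payoffs 8, 12 → best response Right.
Agent 2 against B: payoffs 10, 6 → best response Left.
Mutual best responses: (A, Right).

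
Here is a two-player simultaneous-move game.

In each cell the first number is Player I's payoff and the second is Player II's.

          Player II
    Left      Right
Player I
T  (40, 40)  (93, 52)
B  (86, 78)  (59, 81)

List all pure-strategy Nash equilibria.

Player I against Left: payoffs 40, 86 → best response B.
Player I against Right: payoffs 93, 59 → best response T.
Player II against T: payoffs 40, 52 → best response Right.
Player II against B: payoffs 78, 81 → best response Right.
Mutual best responses: (T, Right).

Pure NE: (T, Right)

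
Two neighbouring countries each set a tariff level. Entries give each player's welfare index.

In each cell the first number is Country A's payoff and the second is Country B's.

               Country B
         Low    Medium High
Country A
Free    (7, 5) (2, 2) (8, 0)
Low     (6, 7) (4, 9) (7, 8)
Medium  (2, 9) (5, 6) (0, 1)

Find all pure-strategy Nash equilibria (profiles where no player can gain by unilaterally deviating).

The unique pure-strategy Nash equilibrium is (Free, Low).

(Free, Low): Country A gets 7, best alternative 6; Country B gets 5, best alternative 2. No profitable deviation — NE.
(Free, Medium): Country A can switch to Low (2 → 4). Not NE.
(Free, High): Country B can switch to Low (0 → 5). Not NE.
(Low, Low): Country A can switch to Free (6 → 7). Not NE.
(Low, Medium): Country A can switch to Medium (4 → 5). Not NE.
(Low, High): Country A can switch to Free (7 → 8). Not NE.
(Medium, Low): Country A can switch to Free (2 → 7). Not NE.
(Medium, Medium): Country B can switch to Low (6 → 9). Not NE.
(Medium, High): Country A can switch to Free (0 → 8). Not NE.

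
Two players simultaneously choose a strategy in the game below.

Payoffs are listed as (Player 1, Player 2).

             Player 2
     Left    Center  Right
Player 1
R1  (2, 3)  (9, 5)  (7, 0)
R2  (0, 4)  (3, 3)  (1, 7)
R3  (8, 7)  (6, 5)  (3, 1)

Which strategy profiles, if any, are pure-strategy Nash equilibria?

(R1, Left): Player 1 can switch to R3 (2 → 8). Not NE.
(R1, Center): Player 1 gets 9, best alternative 6; Player 2 gets 5, best alternative 3. No profitable deviation — NE.
(R1, Right): Player 2 can switch to Left (0 → 3). Not NE.
(R2, Left): Player 1 can switch to R1 (0 → 2). Not NE.
(R2, Center): Player 1 can switch to R1 (3 → 9). Not NE.
(R2, Right): Player 1 can switch to R1 (1 → 7). Not NE.
(R3, Left): Player 1 gets 8, best alternative 2; Player 2 gets 7, best alternative 5. No profitable deviation — NE.
(R3, Center): Player 1 can switch to R1 (6 → 9). Not NE.
(R3, Right): Player 1 can switch to R1 (3 → 7). Not NE.

Pure-strategy Nash equilibria: (R1, Center), (R3, Left)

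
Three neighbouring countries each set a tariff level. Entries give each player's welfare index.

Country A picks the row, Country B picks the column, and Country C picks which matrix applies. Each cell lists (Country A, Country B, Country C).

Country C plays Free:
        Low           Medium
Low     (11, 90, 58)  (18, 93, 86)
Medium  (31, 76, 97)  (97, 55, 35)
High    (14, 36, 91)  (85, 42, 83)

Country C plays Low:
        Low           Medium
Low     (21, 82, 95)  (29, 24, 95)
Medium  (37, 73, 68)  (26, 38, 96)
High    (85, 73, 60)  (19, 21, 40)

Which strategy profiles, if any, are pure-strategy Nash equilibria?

Country A against (Low, Free): payoffs 11, 31, 14 → best response Medium.
Country A against (Low, Low): payoffs 21, 37, 85 → best response High.
Country A against (Medium, Free): payoffs 18, 97, 85 → best response Medium.
Country A against (Medium, Low): payoffs 29, 26, 19 → best response Low.
Country B against (Low, Free): payoffs 90, 93 → best response Medium.
Country B against (Low, Low): payoffs 82, 24 → best response Low.
Country B against (Medium, Free): payoffs 76, 55 → best response Low.
Country B against (Medium, Low): payoffs 73, 38 → best response Low.
Country B against (High, Free): payoffs 36, 42 → best response Medium.
Country B against (High, Low): payoffs 73, 21 → best response Low.
Country C against (Low, Low): payoffs 58, 95 → best response Low.
Country C against (Low, Medium): payoffs 86, 95 → best response Low.
Country C against (Medium, Low): payoffs 97, 68 → best response Free.
Country C against (Medium, Medium): payoffs 35, 96 → best response Low.
Country C against (High, Low): payoffs 91, 60 → best response Free.
Country C against (High, Medium): payoffs 83, 40 → best response Free.
Mutual best responses: (Medium, Low, Free).

The unique pure-strategy Nash equilibrium is (Medium, Low, Free).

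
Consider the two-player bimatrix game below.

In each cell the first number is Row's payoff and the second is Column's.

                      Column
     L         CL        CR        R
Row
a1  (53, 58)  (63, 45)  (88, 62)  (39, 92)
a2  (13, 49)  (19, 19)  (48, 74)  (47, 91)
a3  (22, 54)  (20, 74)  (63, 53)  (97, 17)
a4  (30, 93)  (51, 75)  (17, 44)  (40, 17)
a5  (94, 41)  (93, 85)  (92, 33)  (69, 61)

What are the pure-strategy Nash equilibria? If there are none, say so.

Mark each player's best response to every combination of opponents' strategies; a profile where every player is best-responding is a pure Nash equilibrium.
Row against L: payoffs 53, 13, 22, 30, 94 → best response a5.
Row against CL: payoffs 63, 19, 20, 51, 93 → best response a5.
Row against CR: payoffs 88, 48, 63, 17, 92 → best response a5.
Row against R: payoffs 39, 47, 97, 40, 69 → best response a3.
Column against a1: payoffs 58, 45, 62, 92 → best response R.
Column against a2: payoffs 49, 19, 74, 91 → best response R.
Column against a3: payoffs 54, 74, 53, 17 → best response CL.
Column against a4: payoffs 93, 75, 44, 17 → best response L.
Column against a5: payoffs 41, 85, 33, 61 → best response CL.
Mutual best responses: (a5, CL).

The unique pure-strategy Nash equilibrium is (a5, CL).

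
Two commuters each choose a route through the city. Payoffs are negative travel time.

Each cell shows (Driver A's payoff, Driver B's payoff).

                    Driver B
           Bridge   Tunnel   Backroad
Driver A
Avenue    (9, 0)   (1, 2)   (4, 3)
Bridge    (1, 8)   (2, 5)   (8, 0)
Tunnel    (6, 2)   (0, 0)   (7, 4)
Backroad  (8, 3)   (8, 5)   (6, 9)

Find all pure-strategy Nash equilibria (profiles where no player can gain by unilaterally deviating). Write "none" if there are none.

none

Driver A against Bridge: payoffs 9, 1, 6, 8 → best response Avenue.
Driver A against Tunnel: payoffs 1, 2, 0, 8 → best response Backroad.
Driver A against Backroad: payoffs 4, 8, 7, 6 → best response Bridge.
Driver B against Avenue: payoffs 0, 2, 3 → best response Backroad.
Driver B against Bridge: payoffs 8, 5, 0 → best response Bridge.
Driver B against Tunnel: payoffs 2, 0, 4 → best response Backroad.
Driver B against Backroad: payoffs 3, 5, 9 → best response Backroad.
No profile is a mutual best response for all players.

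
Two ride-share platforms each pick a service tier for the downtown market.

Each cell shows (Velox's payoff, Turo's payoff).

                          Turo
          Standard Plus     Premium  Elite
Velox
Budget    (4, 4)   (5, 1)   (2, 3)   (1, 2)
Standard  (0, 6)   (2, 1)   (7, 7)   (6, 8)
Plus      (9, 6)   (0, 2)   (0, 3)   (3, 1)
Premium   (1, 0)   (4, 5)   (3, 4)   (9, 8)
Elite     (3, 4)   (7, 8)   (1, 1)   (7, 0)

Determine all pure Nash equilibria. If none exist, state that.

Velox against Standard: payoffs 4, 0, 9, 1, 3 → best response Plus.
Velox against Plus: payoffs 5, 2, 0, 4, 7 → best response Elite.
Velox against Premium: payoffs 2, 7, 0, 3, 1 → best response Standard.
Velox against Elite: payoffs 1, 6, 3, 9, 7 → best response Premium.
Turo against Budget: payoffs 4, 1, 3, 2 → best response Standard.
Turo against Standard: payoffs 6, 1, 7, 8 → best response Elite.
Turo against Plus: payoffs 6, 2, 3, 1 → best response Standard.
Turo against Premium: payoffs 0, 5, 4, 8 → best response Elite.
Turo against Elite: payoffs 4, 8, 1, 0 → best response Plus.
Mutual best responses: (Plus, Standard); (Premium, Elite); (Elite, Plus).

The pure Nash equilibria are (Plus, Standard) and (Premium, Elite) and (Elite, Plus).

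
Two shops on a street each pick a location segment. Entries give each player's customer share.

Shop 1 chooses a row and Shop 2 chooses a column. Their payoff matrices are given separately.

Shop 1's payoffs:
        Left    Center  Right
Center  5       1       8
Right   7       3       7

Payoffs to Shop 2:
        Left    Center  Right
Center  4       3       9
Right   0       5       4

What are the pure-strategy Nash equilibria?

The pure Nash equilibria are (Center, Right), (Right, Center).

Shop 1 against Left: payoffs 5, 7 → best response Right.
Shop 1 against Center: payoffs 1, 3 → best response Right.
Shop 1 against Right: payoffs 8, 7 → best response Center.
Shop 2 against Center: payoffs 4, 3, 9 → best response Right.
Shop 2 against Right: payoffs 0, 5, 4 → best response Center.
Mutual best responses: (Center, Right); (Right, Center).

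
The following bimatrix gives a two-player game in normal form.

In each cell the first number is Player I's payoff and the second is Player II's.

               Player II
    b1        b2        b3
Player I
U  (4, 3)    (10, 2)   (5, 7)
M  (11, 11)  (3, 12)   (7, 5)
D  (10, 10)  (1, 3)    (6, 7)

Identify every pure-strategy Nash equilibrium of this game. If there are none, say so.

(U, b1): Player I can switch to M (4 → 11). Not NE.
(U, b2): Player II can switch to b1 (2 → 3). Not NE.
(U, b3): Player I can switch to M (5 → 7). Not NE.
(M, b1): Player II can switch to b2 (11 → 12). Not NE.
(M, b2): Player I can switch to U (3 → 10). Not NE.
(M, b3): Player II can switch to b1 (5 → 11). Not NE.
(D, b1): Player I can switch to M (10 → 11). Not NE.
(D, b2): Player I can switch to U (1 → 10). Not NE.
(The remaining 1 profile has a profitable deviation by the same check.)

No pure-strategy Nash equilibrium.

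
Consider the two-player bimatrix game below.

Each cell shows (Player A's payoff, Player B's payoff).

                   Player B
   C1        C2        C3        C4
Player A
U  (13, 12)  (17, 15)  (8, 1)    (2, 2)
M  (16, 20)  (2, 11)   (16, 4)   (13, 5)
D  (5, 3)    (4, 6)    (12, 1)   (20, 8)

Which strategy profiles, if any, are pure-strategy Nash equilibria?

(U, C1): Player A can switch to M (13 → 16). Not NE.
(U, C2): Player A gets 17, best alternative 4; Player B gets 15, best alternative 12. No profitable deviation — NE.
(U, C3): Player A can switch to M (8 → 16). Not NE.
(U, C4): Player A can switch to M (2 → 13). Not NE.
(M, C1): Player A gets 16, best alternative 13; Player B gets 20, best alternative 11. No profitable deviation — NE.
(M, C2): Player A can switch to U (2 → 17). Not NE.
(M, C3): Player B can switch to C1 (4 → 20). Not NE.
(M, C4): Player A can switch to D (13 → 20). Not NE.
(D, C1): Player A can switch to U (5 → 13). Not NE.
(D, C2): Player A can switch to U (4 → 17). Not NE.
(D, C4): Player A gets 20, best alternative 13; Player B gets 8, best alternative 6. No profitable deviation — NE.
(The remaining 1 profile has a profitable deviation by the same check.)

(U, C2), (M, C1), (D, C4)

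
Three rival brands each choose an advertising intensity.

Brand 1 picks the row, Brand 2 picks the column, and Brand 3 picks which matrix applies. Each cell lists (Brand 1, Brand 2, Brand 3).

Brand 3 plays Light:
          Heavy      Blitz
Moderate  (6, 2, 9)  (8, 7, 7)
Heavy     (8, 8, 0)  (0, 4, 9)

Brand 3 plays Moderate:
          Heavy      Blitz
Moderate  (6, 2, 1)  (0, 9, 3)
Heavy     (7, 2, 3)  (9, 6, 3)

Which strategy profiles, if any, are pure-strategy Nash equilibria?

Brand 1 against (Heavy, Light): payoffs 6, 8 → best response Heavy.
Brand 1 against (Heavy, Moderate): payoffs 6, 7 → best response Heavy.
Brand 1 against (Blitz, Light): payoffs 8, 0 → best response Moderate.
Brand 1 against (Blitz, Moderate): payoffs 0, 9 → best response Heavy.
Brand 2 against (Moderate, Light): payoffs 2, 7 → best response Blitz.
Brand 2 against (Moderate, Moderate): payoffs 2, 9 → best response Blitz.
Brand 2 against (Heavy, Light): payoffs 8, 4 → best response Heavy.
Brand 2 against (Heavy, Moderate): payoffs 2, 6 → best response Blitz.
Brand 3 against (Moderate, Heavy): payoffs 9, 1 → best response Light.
Brand 3 against (Moderate, Blitz): payoffs 7, 3 → best response Light.
Brand 3 against (Heavy, Heavy): payoffs 0, 3 → best response Moderate.
Brand 3 against (Heavy, Blitz): payoffs 9, 3 → best response Light.
Mutual best responses: (Moderate, Blitz, Light).

The unique pure-strategy Nash equilibrium is (Moderate, Blitz, Light).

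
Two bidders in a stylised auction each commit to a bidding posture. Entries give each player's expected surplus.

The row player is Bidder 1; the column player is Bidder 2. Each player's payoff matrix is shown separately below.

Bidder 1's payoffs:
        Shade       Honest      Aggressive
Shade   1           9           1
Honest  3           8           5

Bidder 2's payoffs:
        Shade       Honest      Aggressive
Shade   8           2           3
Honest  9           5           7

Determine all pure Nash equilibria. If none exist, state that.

(Honest, Shade)

For each player, find the best response to each opponent profile; mutual best responses are the pure NE.
Bidder 1 against Shade: payoffs 1, 3 → best response Honest.
Bidder 1 against Honest: payoffs 9, 8 → best response Shade.
Bidder 1 against Aggressive: payoffs 1, 5 → best response Honest.
Bidder 2 against Shade: payoffs 8, 2, 3 → best response Shade.
Bidder 2 against Honest: payoffs 9, 5, 7 → best response Shade.
Mutual best responses: (Honest, Shade).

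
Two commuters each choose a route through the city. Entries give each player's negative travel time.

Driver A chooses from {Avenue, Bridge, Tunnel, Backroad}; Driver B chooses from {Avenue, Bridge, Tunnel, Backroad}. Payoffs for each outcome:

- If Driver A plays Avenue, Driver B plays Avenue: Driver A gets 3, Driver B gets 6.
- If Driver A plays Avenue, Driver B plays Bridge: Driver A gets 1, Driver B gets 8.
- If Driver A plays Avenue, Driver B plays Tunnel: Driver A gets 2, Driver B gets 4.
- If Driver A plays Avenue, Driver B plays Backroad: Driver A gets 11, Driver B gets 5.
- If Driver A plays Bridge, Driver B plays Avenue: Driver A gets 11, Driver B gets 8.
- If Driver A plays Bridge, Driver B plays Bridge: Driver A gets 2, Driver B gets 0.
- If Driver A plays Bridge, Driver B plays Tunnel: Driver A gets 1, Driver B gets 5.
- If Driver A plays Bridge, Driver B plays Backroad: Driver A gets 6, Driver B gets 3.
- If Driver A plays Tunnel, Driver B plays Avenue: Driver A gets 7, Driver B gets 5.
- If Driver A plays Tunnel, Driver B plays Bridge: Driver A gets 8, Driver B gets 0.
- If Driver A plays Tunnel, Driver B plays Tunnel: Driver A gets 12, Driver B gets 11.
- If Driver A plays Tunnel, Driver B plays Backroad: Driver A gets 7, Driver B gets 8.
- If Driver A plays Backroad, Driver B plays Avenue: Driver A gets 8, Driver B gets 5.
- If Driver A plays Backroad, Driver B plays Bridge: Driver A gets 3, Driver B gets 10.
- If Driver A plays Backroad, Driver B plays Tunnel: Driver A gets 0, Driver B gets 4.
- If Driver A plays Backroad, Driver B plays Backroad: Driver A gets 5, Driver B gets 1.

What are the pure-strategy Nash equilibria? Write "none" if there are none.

The pure Nash equilibria are (Bridge, Avenue); (Tunnel, Tunnel).

For each strategy profile, look for a profitable unilateral deviation.
(Avenue, Avenue): Driver A can switch to Bridge (3 → 11). Not NE.
(Avenue, Bridge): Driver A can switch to Bridge (1 → 2). Not NE.
(Avenue, Tunnel): Driver A can switch to Tunnel (2 → 12). Not NE.
(Avenue, Backroad): Driver B can switch to Avenue (5 → 6). Not NE.
(Bridge, Avenue): Driver A gets 11, best alternative 8; Driver B gets 8, best alternative 5. No profitable deviation — NE.
(Bridge, Bridge): Driver A can switch to Tunnel (2 → 8). Not NE.
(Bridge, Tunnel): Driver A can switch to Avenue (1 → 2). Not NE.
(Bridge, Backroad): Driver A can switch to Avenue (6 → 11). Not NE.
(Tunnel, Avenue): Driver A can switch to Bridge (7 → 11). Not NE.
(Tunnel, Bridge): Driver B can switch to Avenue (0 → 5). Not NE.
(Tunnel, Tunnel): Driver A gets 12, best alternative 2; Driver B gets 11, best alternative 8. No profitable deviation — NE.
(Tunnel, Backroad): Driver A can switch to Avenue (7 → 11). Not NE.
(Backroad, Avenue): Driver A can switch to Bridge (8 → 11). Not NE.
(Backroad, Bridge): Driver A can switch to Tunnel (3 → 8). Not NE.
(The remaining 2 profiles each have a profitable deviation by the same check.)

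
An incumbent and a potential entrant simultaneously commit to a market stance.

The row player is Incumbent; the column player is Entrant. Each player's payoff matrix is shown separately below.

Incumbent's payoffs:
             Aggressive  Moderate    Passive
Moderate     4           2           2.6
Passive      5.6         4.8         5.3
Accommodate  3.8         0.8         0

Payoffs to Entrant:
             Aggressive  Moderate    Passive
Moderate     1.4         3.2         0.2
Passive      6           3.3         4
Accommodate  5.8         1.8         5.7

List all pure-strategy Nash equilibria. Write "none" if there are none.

(Passive, Aggressive)

(Moderate, Aggressive): Incumbent can switch to Passive (4 → 5.6). Not NE.
(Moderate, Moderate): Incumbent can switch to Passive (2 → 4.8). Not NE.
(Moderate, Passive): Incumbent can switch to Passive (2.6 → 5.3). Not NE.
(Passive, Aggressive): Incumbent gets 5.6, best alternative 4; Entrant gets 6, best alternative 4. No profitable deviation — NE.
(Passive, Moderate): Entrant can switch to Aggressive (3.3 → 6). Not NE.
(Passive, Passive): Entrant can switch to Aggressive (4 → 6). Not NE.
(Accommodate, Aggressive): Incumbent can switch to Moderate (3.8 → 4). Not NE.
(Accommodate, Moderate): Incumbent can switch to Moderate (0.8 → 2). Not NE.
(Accommodate, Passive): Incumbent can switch to Moderate (0 → 2.6). Not NE.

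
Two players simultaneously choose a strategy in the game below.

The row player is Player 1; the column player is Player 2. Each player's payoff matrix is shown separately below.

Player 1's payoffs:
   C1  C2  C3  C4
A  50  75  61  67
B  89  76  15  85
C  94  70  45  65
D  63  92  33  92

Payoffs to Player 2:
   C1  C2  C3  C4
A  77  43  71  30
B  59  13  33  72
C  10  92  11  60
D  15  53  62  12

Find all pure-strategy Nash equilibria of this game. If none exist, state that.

none

(A, C1): Player 1 can switch to B (50 → 89). Not NE.
(A, C2): Player 1 can switch to B (75 → 76). Not NE.
(A, C3): Player 2 can switch to C1 (71 → 77). Not NE.
(A, C4): Player 1 can switch to B (67 → 85). Not NE.
(B, C1): Player 1 can switch to C (89 → 94). Not NE.
(B, C2): Player 1 can switch to D (76 → 92). Not NE.
(B, C3): Player 1 can switch to A (15 → 61). Not NE.
(B, C4): Player 1 can switch to D (85 → 92). Not NE.
(C, C1): Player 2 can switch to C2 (10 → 92). Not NE.
(C, C2): Player 1 can switch to A (70 → 75). Not NE.
(C, C3): Player 1 can switch to A (45 → 61). Not NE.
(C, C4): Player 1 can switch to A (65 → 67). Not NE.
(The remaining 4 profiles each have a profitable deviation by the same check.)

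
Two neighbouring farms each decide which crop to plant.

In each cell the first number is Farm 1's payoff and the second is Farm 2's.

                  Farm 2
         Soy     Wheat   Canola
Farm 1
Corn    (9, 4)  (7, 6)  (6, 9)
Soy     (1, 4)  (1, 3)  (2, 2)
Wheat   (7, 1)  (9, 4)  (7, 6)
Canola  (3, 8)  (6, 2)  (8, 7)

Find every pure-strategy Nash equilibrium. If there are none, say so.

Check each profile: it is a Nash equilibrium iff no player can strictly gain by switching unilaterally.
(Corn, Soy): Farm 2 can switch to Wheat (4 → 6). Not NE.
(Corn, Wheat): Farm 1 can switch to Wheat (7 → 9). Not NE.
(Corn, Canola): Farm 1 can switch to Wheat (6 → 7). Not NE.
(Soy, Soy): Farm 1 can switch to Corn (1 → 9). Not NE.
(Soy, Wheat): Farm 1 can switch to Corn (1 → 7). Not NE.
(Soy, Canola): Farm 1 can switch to Corn (2 → 6). Not NE.
(Wheat, Soy): Farm 1 can switch to Corn (7 → 9). Not NE.
(Wheat, Wheat): Farm 2 can switch to Canola (4 → 6). Not NE.
(Wheat, Canola): Farm 1 can switch to Canola (7 → 8). Not NE.
(Canola, Soy): Farm 1 can switch to Corn (3 → 9). Not NE.
(The remaining 2 profiles each have a profitable deviation by the same check.)

No pure-strategy Nash equilibrium.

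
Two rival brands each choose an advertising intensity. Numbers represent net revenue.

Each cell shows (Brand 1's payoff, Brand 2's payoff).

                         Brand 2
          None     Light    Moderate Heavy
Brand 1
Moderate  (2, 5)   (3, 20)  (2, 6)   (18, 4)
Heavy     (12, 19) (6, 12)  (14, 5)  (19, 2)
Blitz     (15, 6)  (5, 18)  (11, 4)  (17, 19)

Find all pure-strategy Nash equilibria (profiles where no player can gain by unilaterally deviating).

There is no pure-strategy Nash equilibrium.

(Moderate, None): Brand 1 can switch to Heavy (2 → 12). Not NE.
(Moderate, Light): Brand 1 can switch to Heavy (3 → 6). Not NE.
(Moderate, Moderate): Brand 1 can switch to Heavy (2 → 14). Not NE.
(Moderate, Heavy): Brand 1 can switch to Heavy (18 → 19). Not NE.
(Heavy, None): Brand 1 can switch to Blitz (12 → 15). Not NE.
(Heavy, Light): Brand 2 can switch to None (12 → 19). Not NE.
(The remaining 6 profiles each have a profitable deviation by the same check.)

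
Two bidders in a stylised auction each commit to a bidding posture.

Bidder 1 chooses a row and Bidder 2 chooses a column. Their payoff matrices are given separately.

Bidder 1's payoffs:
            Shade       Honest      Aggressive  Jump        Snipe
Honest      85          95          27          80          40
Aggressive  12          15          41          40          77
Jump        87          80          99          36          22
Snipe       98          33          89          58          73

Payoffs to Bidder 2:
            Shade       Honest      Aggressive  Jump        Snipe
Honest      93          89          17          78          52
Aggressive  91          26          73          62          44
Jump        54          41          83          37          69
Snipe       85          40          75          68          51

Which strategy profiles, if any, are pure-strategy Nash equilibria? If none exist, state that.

Bidder 1 against Shade: payoffs 85, 12, 87, 98 → best response Snipe.
Bidder 1 against Honest: payoffs 95, 15, 80, 33 → best response Honest.
Bidder 1 against Aggressive: payoffs 27, 41, 99, 89 → best response Jump.
Bidder 1 against Jump: payoffs 80, 40, 36, 58 → best response Honest.
Bidder 1 against Snipe: payoffs 40, 77, 22, 73 → best response Aggressive.
Bidder 2 against Honest: payoffs 93, 89, 17, 78, 52 → best response Shade.
Bidder 2 against Aggressive: payoffs 91, 26, 73, 62, 44 → best response Shade.
Bidder 2 against Jump: payoffs 54, 41, 83, 37, 69 → best response Aggressive.
Bidder 2 against Snipe: payoffs 85, 40, 75, 68, 51 → best response Shade.
Mutual best responses: (Jump, Aggressive); (Snipe, Shade).

(Jump, Aggressive), (Snipe, Shade)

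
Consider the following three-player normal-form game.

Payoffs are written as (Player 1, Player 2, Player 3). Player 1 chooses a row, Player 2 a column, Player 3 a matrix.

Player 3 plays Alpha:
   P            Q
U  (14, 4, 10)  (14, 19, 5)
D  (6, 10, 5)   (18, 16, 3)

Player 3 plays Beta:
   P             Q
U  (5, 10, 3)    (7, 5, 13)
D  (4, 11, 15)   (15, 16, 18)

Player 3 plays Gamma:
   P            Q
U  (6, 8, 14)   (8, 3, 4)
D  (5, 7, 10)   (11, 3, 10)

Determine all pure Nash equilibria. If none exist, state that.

(U, P, Alpha): Player 2 can switch to Q (4 → 19). Not NE.
(U, P, Beta): Player 3 can switch to Alpha (3 → 10). Not NE.
(U, P, Gamma): Player 1 gets 6, best alternative 5; Player 2 gets 8, best alternative 3; Player 3 gets 14, best alternative 10. No profitable deviation — NE.
(U, Q, Alpha): Player 1 can switch to D (14 → 18). Not NE.
(U, Q, Beta): Player 1 can switch to D (7 → 15). Not NE.
(U, Q, Gamma): Player 1 can switch to D (8 → 11). Not NE.
(D, P, Alpha): Player 1 can switch to U (6 → 14). Not NE.
(D, P, Beta): Player 1 can switch to U (4 → 5). Not NE.
(D, P, Gamma): Player 1 can switch to U (5 → 6). Not NE.
(D, Q, Beta): Player 1 gets 15, best alternative 7; Player 2 gets 16, best alternative 11; Player 3 gets 18, best alternative 10. No profitable deviation — NE.
(The remaining 2 profiles each have a profitable deviation by the same check.)

The pure Nash equilibria are (U, P, Gamma), (D, Q, Beta).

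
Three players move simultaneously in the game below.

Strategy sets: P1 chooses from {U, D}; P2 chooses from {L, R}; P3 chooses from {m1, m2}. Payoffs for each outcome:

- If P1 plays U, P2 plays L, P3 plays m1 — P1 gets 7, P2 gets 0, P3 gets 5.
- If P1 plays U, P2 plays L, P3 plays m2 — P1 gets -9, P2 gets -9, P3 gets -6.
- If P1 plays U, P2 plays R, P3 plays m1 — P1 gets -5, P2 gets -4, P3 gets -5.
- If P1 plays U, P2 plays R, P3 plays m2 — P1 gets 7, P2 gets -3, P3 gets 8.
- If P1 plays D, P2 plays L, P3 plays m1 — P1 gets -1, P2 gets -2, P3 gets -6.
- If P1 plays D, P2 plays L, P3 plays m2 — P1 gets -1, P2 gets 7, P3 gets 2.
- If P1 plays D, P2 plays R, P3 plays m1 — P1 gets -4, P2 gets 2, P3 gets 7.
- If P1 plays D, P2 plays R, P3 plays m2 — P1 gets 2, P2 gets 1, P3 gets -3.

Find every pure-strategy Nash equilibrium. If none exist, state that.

(U, L, m1): P1 gets 7, best alternative -1; P2 gets 0, best alternative -4; P3 gets 5, best alternative -6. No profitable deviation — NE.
(U, L, m2): P1 can switch to D (-9 → -1). Not NE.
(U, R, m1): P1 can switch to D (-5 → -4). Not NE.
(U, R, m2): P1 gets 7, best alternative 2; P2 gets -3, best alternative -9; P3 gets 8, best alternative -5. No profitable deviation — NE.
(D, L, m1): P1 can switch to U (-1 → 7). Not NE.
(D, L, m2): P1 gets -1, best alternative -9; P2 gets 7, best alternative 1; P3 gets 2, best alternative -6. No profitable deviation — NE.
(D, R, m1): P1 gets -4, best alternative -5; P2 gets 2, best alternative -2; P3 gets 7, best alternative -3. No profitable deviation — NE.
(D, R, m2): P1 can switch to U (2 → 7). Not NE.

(U, L, m1), (U, R, m2), (D, L, m2), (D, R, m1)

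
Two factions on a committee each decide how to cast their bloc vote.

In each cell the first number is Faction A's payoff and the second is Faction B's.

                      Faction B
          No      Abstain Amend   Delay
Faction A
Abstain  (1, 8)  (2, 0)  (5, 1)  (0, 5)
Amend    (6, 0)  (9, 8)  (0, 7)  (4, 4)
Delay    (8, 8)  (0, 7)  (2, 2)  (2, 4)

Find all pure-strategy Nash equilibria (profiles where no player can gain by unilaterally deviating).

(Amend, Abstain) and (Delay, No)

For each player, find the best response to each opponent profile; mutual best responses are the pure NE.
Faction A against No: payoffs 1, 6, 8 → best response Delay.
Faction A against Abstain: payoffs 2, 9, 0 → best response Amend.
Faction A against Amend: payoffs 5, 0, 2 → best response Abstain.
Faction A against Delay: payoffs 0, 4, 2 → best response Amend.
Faction B against Abstain: payoffs 8, 0, 1, 5 → best response No.
Faction B against Amend: payoffs 0, 8, 7, 4 → best response Abstain.
Faction B against Delay: payoffs 8, 7, 2, 4 → best response No.
Mutual best responses: (Amend, Abstain); (Delay, No).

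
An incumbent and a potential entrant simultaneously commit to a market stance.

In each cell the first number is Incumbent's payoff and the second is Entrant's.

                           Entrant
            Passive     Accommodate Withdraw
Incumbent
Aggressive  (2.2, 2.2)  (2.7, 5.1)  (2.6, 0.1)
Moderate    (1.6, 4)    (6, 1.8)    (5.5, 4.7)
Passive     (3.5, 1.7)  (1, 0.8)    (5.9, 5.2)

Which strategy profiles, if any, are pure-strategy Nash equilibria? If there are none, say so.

The unique pure-strategy Nash equilibrium is (Passive, Withdraw).

(Aggressive, Passive): Incumbent can switch to Passive (2.2 → 3.5). Not NE.
(Aggressive, Accommodate): Incumbent can switch to Moderate (2.7 → 6). Not NE.
(Aggressive, Withdraw): Incumbent can switch to Moderate (2.6 → 5.5). Not NE.
(Moderate, Passive): Incumbent can switch to Aggressive (1.6 → 2.2). Not NE.
(Moderate, Accommodate): Entrant can switch to Passive (1.8 → 4). Not NE.
(Moderate, Withdraw): Incumbent can switch to Passive (5.5 → 5.9). Not NE.
(Passive, Passive): Entrant can switch to Withdraw (1.7 → 5.2). Not NE.
(Passive, Accommodate): Incumbent can switch to Aggressive (1 → 2.7). Not NE.
(Passive, Withdraw): Incumbent gets 5.9, best alternative 5.5; Entrant gets 5.2, best alternative 1.7. No profitable deviation — NE.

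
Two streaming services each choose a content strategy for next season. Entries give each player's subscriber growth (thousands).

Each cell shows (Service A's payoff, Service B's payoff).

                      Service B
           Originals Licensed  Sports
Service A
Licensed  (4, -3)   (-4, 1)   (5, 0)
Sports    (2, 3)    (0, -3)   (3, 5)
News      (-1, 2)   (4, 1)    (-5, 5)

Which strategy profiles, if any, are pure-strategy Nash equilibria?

This game has no pure Nash equilibrium.

(Licensed, Originals): Service B can switch to Licensed (-3 → 1). Not NE.
(Licensed, Licensed): Service A can switch to Sports (-4 → 0). Not NE.
(Licensed, Sports): Service B can switch to Licensed (0 → 1). Not NE.
(Sports, Originals): Service A can switch to Licensed (2 → 4). Not NE.
(Sports, Licensed): Service A can switch to News (0 → 4). Not NE.
(Sports, Sports): Service A can switch to Licensed (3 → 5). Not NE.
(News, Originals): Service A can switch to Licensed (-1 → 4). Not NE.
(News, Licensed): Service B can switch to Originals (1 → 2). Not NE.
(News, Sports): Service A can switch to Licensed (-5 → 5). Not NE.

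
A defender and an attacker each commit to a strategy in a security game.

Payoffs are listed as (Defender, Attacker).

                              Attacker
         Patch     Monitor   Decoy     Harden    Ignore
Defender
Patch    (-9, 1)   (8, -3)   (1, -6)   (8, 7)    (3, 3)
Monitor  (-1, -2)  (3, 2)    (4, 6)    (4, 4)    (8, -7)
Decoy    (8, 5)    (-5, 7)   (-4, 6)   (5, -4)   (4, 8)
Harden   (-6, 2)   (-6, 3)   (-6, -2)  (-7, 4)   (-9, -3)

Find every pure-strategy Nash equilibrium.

Defender against Patch: payoffs -9, -1, 8, -6 → best response Decoy.
Defender against Monitor: payoffs 8, 3, -5, -6 → best response Patch.
Defender against Decoy: payoffs 1, 4, -4, -6 → best response Monitor.
Defender against Harden: payoffs 8, 4, 5, -7 → best response Patch.
Defender against Ignore: payoffs 3, 8, 4, -9 → best response Monitor.
Attacker against Patch: payoffs 1, -3, -6, 7, 3 → best response Harden.
Attacker against Monitor: payoffs -2, 2, 6, 4, -7 → best response Decoy.
Attacker against Decoy: payoffs 5, 7, 6, -4, 8 → best response Ignore.
Attacker against Harden: payoffs 2, 3, -2, 4, -3 → best response Harden.
Mutual best responses: (Patch, Harden); (Monitor, Decoy).

(Patch, Harden); (Monitor, Decoy)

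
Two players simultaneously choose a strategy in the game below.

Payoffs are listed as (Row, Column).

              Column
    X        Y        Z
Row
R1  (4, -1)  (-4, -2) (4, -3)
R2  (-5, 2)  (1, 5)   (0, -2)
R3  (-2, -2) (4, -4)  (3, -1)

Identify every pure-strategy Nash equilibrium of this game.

(R1, X)

Row against X: payoffs 4, -5, -2 → best response R1.
Row against Y: payoffs -4, 1, 4 → best response R3.
Row against Z: payoffs 4, 0, 3 → best response R1.
Column against R1: payoffs -1, -2, -3 → best response X.
Column against R2: payoffs 2, 5, -2 → best response Y.
Column against R3: payoffs -2, -4, -1 → best response Z.
Mutual best responses: (R1, X).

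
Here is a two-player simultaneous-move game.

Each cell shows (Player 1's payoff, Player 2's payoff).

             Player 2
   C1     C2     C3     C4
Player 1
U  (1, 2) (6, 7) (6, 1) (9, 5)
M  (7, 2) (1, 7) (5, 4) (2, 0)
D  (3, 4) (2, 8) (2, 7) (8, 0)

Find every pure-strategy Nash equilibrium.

(U, C1): Player 1 can switch to M (1 → 7). Not NE.
(U, C2): Player 1 gets 6, best alternative 2; Player 2 gets 7, best alternative 5. No profitable deviation — NE.
(U, C3): Player 2 can switch to C1 (1 → 2). Not NE.
(U, C4): Player 2 can switch to C2 (5 → 7). Not NE.
(M, C1): Player 2 can switch to C2 (2 → 7). Not NE.
(M, C2): Player 1 can switch to U (1 → 6). Not NE.
(M, C3): Player 1 can switch to U (5 → 6). Not NE.
(M, C4): Player 1 can switch to U (2 → 9). Not NE.
(D, C1): Player 1 can switch to M (3 → 7). Not NE.
(D, C2): Player 1 can switch to U (2 → 6). Not NE.
(D, C3): Player 1 can switch to U (2 → 6). Not NE.
(The remaining 1 profile has a profitable deviation by the same check.)

(U, C2)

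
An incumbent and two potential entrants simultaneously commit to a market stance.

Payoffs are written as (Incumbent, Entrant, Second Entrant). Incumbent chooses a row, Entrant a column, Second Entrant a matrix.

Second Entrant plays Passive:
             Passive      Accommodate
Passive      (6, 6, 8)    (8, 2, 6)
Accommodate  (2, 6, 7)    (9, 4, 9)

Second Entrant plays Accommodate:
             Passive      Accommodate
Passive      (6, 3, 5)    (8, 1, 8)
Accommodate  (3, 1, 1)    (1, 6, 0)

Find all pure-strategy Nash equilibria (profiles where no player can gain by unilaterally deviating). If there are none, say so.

(Passive, Passive, Passive): Incumbent gets 6, best alternative 2; Entrant gets 6, best alternative 2; Second Entrant gets 8, best alternative 5. No profitable deviation — NE.
(Passive, Passive, Accommodate): Second Entrant can switch to Passive (5 → 8). Not NE.
(Passive, Accommodate, Passive): Incumbent can switch to Accommodate (8 → 9). Not NE.
(Passive, Accommodate, Accommodate): Entrant can switch to Passive (1 → 3). Not NE.
(Accommodate, Passive, Passive): Incumbent can switch to Passive (2 → 6). Not NE.
(Accommodate, Passive, Accommodate): Incumbent can switch to Passive (3 → 6). Not NE.
(Accommodate, Accommodate, Passive): Entrant can switch to Passive (4 → 6). Not NE.
(Accommodate, Accommodate, Accommodate): Incumbent can switch to Passive (1 → 8). Not NE.

Pure NE: (Passive, Passive, Passive)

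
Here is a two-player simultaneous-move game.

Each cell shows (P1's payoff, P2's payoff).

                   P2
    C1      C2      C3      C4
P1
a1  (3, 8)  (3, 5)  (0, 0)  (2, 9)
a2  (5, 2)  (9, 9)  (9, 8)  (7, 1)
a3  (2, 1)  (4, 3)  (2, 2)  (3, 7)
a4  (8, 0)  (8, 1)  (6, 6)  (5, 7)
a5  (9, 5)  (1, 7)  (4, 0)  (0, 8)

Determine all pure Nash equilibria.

Pure NE: (a2, C2)

P1 against C1: payoffs 3, 5, 2, 8, 9 → best response a5.
P1 against C2: payoffs 3, 9, 4, 8, 1 → best response a2.
P1 against C3: payoffs 0, 9, 2, 6, 4 → best response a2.
P1 against C4: payoffs 2, 7, 3, 5, 0 → best response a2.
P2 against a1: payoffs 8, 5, 0, 9 → best response C4.
P2 against a2: payoffs 2, 9, 8, 1 → best response C2.
P2 against a3: payoffs 1, 3, 2, 7 → best response C4.
P2 against a4: payoffs 0, 1, 6, 7 → best response C4.
P2 against a5: payoffs 5, 7, 0, 8 → best response C4.
Mutual best responses: (a2, C2).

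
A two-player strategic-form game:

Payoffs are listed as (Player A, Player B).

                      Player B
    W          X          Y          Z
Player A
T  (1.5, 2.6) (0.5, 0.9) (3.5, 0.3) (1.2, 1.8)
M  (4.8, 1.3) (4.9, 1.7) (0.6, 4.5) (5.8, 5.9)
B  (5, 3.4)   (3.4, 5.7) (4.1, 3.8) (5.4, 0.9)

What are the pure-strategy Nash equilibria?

Pure NE: (M, Z)

For each player, find the best response to each opponent profile; mutual best responses are the pure NE.
Player A against W: payoffs 1.5, 4.8, 5 → best response B.
Player A against X: payoffs 0.5, 4.9, 3.4 → best response M.
Player A against Y: payoffs 3.5, 0.6, 4.1 → best response B.
Player A against Z: payoffs 1.2, 5.8, 5.4 → best response M.
Player B against T: payoffs 2.6, 0.9, 0.3, 1.8 → best response W.
Player B against M: payoffs 1.3, 1.7, 4.5, 5.9 → best response Z.
Player B against B: payoffs 3.4, 5.7, 3.8, 0.9 → best response X.
Mutual best responses: (M, Z).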